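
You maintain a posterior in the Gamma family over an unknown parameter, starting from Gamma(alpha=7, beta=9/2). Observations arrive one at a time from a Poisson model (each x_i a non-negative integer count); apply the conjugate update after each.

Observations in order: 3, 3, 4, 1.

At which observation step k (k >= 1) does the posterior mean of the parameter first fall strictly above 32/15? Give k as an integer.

k = 3

obs 1: x=3 → posterior Gamma(10, 11/2)
obs 2: x=3 → posterior Gamma(13, 13/2)
obs 3: x=4 → posterior Gamma(17, 15/2)
obs 4: x=1 → posterior Gamma(18, 17/2)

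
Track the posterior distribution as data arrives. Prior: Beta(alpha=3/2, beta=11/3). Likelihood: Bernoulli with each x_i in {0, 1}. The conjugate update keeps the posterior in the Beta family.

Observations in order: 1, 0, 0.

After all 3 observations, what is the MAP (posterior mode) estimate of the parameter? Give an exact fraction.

obs 1: x=1 → posterior Beta(5/2, 11/3)
obs 2: x=0 → posterior Beta(5/2, 14/3)
obs 3: x=0 → posterior Beta(5/2, 17/3)

9/37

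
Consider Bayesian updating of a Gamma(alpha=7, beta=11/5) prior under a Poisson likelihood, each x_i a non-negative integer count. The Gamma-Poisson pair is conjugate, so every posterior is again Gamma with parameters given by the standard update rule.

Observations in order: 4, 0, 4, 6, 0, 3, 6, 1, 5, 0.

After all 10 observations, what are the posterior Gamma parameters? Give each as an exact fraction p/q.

alpha=36, beta=61/5

obs 1: x=4 → posterior Gamma(11, 16/5)
obs 2: x=0 → posterior Gamma(11, 21/5)
obs 3: x=4 → posterior Gamma(15, 26/5)
obs 4: x=6 → posterior Gamma(21, 31/5)
obs 5: x=0 → posterior Gamma(21, 36/5)
obs 6: x=3 → posterior Gamma(24, 41/5)
obs 7: x=6 → posterior Gamma(30, 46/5)
obs 8: x=1 → posterior Gamma(31, 51/5)
obs 9: x=5 → posterior Gamma(36, 56/5)
obs 10: x=0 → posterior Gamma(36, 61/5)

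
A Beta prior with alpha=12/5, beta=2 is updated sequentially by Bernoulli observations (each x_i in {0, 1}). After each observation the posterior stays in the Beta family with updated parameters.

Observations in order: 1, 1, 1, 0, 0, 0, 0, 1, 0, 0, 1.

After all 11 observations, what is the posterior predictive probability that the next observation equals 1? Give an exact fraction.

obs 1: x=1 → posterior Beta(17/5, 2)
obs 2: x=1 → posterior Beta(22/5, 2)
obs 3: x=1 → posterior Beta(27/5, 2)
obs 4: x=0 → posterior Beta(27/5, 3)
obs 5: x=0 → posterior Beta(27/5, 4)
obs 6: x=0 → posterior Beta(27/5, 5)
obs 7: x=0 → posterior Beta(27/5, 6)
obs 8: x=1 → posterior Beta(32/5, 6)
obs 9: x=0 → posterior Beta(32/5, 7)
obs 10: x=0 → posterior Beta(32/5, 8)
obs 11: x=1 → posterior Beta(37/5, 8)

37/77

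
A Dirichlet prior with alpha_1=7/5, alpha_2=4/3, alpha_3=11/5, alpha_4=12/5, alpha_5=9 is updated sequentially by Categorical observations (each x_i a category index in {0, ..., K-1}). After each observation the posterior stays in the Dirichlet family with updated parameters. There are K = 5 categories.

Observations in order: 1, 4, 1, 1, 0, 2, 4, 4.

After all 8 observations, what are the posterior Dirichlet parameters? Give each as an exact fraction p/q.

alpha_1=12/5, alpha_2=13/3, alpha_3=16/5, alpha_4=12/5, alpha_5=12

obs 1: x=1 → posterior Dirichlet(7/5, 7/3, 11/5, 12/5, 9)
obs 2: x=4 → posterior Dirichlet(7/5, 7/3, 11/5, 12/5, 10)
obs 3: x=1 → posterior Dirichlet(7/5, 10/3, 11/5, 12/5, 10)
obs 4: x=1 → posterior Dirichlet(7/5, 13/3, 11/5, 12/5, 10)
obs 5: x=0 → posterior Dirichlet(12/5, 13/3, 11/5, 12/5, 10)
obs 6: x=2 → posterior Dirichlet(12/5, 13/3, 16/5, 12/5, 10)
obs 7: x=4 → posterior Dirichlet(12/5, 13/3, 16/5, 12/5, 11)
obs 8: x=4 → posterior Dirichlet(12/5, 13/3, 16/5, 12/5, 12)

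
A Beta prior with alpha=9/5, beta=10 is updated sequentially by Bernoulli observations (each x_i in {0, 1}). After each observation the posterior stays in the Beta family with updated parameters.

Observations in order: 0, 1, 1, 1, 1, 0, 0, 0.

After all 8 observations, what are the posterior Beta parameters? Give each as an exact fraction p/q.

obs 1: x=0 → posterior Beta(9/5, 11)
obs 2: x=1 → posterior Beta(14/5, 11)
obs 3: x=1 → posterior Beta(19/5, 11)
obs 4: x=1 → posterior Beta(24/5, 11)
obs 5: x=1 → posterior Beta(29/5, 11)
obs 6: x=0 → posterior Beta(29/5, 12)
obs 7: x=0 → posterior Beta(29/5, 13)
obs 8: x=0 → posterior Beta(29/5, 14)

alpha=29/5, beta=14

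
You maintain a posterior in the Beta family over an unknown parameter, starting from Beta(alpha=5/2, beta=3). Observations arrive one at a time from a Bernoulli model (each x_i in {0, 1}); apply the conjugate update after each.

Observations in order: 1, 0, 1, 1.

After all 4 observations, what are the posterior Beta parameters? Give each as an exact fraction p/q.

obs 1: x=1 → posterior Beta(7/2, 3)
obs 2: x=0 → posterior Beta(7/2, 4)
obs 3: x=1 → posterior Beta(9/2, 4)
obs 4: x=1 → posterior Beta(11/2, 4)

alpha=11/2, beta=4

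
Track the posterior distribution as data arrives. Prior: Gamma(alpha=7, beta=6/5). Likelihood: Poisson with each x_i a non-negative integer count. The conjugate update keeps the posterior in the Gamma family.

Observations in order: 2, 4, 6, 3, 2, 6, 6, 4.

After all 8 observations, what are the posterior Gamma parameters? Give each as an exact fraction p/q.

obs 1: x=2 → posterior Gamma(9, 11/5)
obs 2: x=4 → posterior Gamma(13, 16/5)
obs 3: x=6 → posterior Gamma(19, 21/5)
obs 4: x=3 → posterior Gamma(22, 26/5)
obs 5: x=2 → posterior Gamma(24, 31/5)
obs 6: x=6 → posterior Gamma(30, 36/5)
obs 7: x=6 → posterior Gamma(36, 41/5)
obs 8: x=4 → posterior Gamma(40, 46/5)

alpha=40, beta=46/5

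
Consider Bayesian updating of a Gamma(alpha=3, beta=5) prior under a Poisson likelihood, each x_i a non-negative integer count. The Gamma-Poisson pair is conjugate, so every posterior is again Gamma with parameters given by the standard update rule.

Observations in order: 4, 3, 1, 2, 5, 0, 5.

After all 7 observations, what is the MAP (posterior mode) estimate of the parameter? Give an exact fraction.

obs 1: x=4 → posterior Gamma(7, 6)
obs 2: x=3 → posterior Gamma(10, 7)
obs 3: x=1 → posterior Gamma(11, 8)
obs 4: x=2 → posterior Gamma(13, 9)
obs 5: x=5 → posterior Gamma(18, 10)
obs 6: x=0 → posterior Gamma(18, 11)
obs 7: x=5 → posterior Gamma(23, 12)

11/6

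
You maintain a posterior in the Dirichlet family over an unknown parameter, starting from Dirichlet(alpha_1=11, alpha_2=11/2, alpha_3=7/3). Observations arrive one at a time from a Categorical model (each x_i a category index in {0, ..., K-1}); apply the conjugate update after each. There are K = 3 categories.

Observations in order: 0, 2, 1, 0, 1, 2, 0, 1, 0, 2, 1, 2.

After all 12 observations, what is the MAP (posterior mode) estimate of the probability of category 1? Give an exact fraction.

51/167

obs 1: x=0 → posterior Dirichlet(12, 11/2, 7/3)
obs 2: x=2 → posterior Dirichlet(12, 11/2, 10/3)
obs 3: x=1 → posterior Dirichlet(12, 13/2, 10/3)
obs 4: x=0 → posterior Dirichlet(13, 13/2, 10/3)
obs 5: x=1 → posterior Dirichlet(13, 15/2, 10/3)
obs 6: x=2 → posterior Dirichlet(13, 15/2, 13/3)
obs 7: x=0 → posterior Dirichlet(14, 15/2, 13/3)
obs 8: x=1 → posterior Dirichlet(14, 17/2, 13/3)
obs 9: x=0 → posterior Dirichlet(15, 17/2, 13/3)
obs 10: x=2 → posterior Dirichlet(15, 17/2, 16/3)
obs 11: x=1 → posterior Dirichlet(15, 19/2, 16/3)
obs 12: x=2 → posterior Dirichlet(15, 19/2, 19/3)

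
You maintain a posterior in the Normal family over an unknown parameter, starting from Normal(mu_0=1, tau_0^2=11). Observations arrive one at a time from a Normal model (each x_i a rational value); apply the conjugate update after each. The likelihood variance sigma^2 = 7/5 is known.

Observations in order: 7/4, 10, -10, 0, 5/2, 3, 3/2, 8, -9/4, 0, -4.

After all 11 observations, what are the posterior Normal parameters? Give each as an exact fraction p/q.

obs 1: x=7/4 → posterior Normal(413/248, 77/62)
obs 2: x=10 → posterior Normal(67/12, 77/117)
obs 3: x=-10 → posterior Normal(413/688, 77/172)
obs 4: x=0 → posterior Normal(413/908, 77/227)
obs 5: x=5/2 → posterior Normal(321/376, 77/282)
obs 6: x=3 → posterior Normal(1623/1348, 77/337)
obs 7: x=3/2 → posterior Normal(279/224, 11/56)
obs 8: x=8 → posterior Normal(3713/1788, 77/447)
obs 9: x=-9/4 → posterior Normal(1609/1004, 77/502)
obs 10: x=0 → posterior Normal(1609/1114, 77/557)
obs 11: x=-4 → posterior Normal(1169/1224, 77/612)

mu_0=1169/1224, tau_0^2=77/612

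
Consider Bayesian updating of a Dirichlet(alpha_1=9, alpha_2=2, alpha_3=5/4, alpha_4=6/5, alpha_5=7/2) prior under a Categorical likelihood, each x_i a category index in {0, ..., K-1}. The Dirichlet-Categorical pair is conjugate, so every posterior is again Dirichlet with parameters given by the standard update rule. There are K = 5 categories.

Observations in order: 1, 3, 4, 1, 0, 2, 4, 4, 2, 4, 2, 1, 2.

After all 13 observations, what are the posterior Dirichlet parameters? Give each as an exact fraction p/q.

alpha_1=10, alpha_2=5, alpha_3=21/4, alpha_4=11/5, alpha_5=15/2

obs 1: x=1 → posterior Dirichlet(9, 3, 5/4, 6/5, 7/2)
obs 2: x=3 → posterior Dirichlet(9, 3, 5/4, 11/5, 7/2)
obs 3: x=4 → posterior Dirichlet(9, 3, 5/4, 11/5, 9/2)
obs 4: x=1 → posterior Dirichlet(9, 4, 5/4, 11/5, 9/2)
obs 5: x=0 → posterior Dirichlet(10, 4, 5/4, 11/5, 9/2)
obs 6: x=2 → posterior Dirichlet(10, 4, 9/4, 11/5, 9/2)
obs 7: x=4 → posterior Dirichlet(10, 4, 9/4, 11/5, 11/2)
obs 8: x=4 → posterior Dirichlet(10, 4, 9/4, 11/5, 13/2)
obs 9: x=2 → posterior Dirichlet(10, 4, 13/4, 11/5, 13/2)
obs 10: x=4 → posterior Dirichlet(10, 4, 13/4, 11/5, 15/2)
obs 11: x=2 → posterior Dirichlet(10, 4, 17/4, 11/5, 15/2)
obs 12: x=1 → posterior Dirichlet(10, 5, 17/4, 11/5, 15/2)
obs 13: x=2 → posterior Dirichlet(10, 5, 21/4, 11/5, 15/2)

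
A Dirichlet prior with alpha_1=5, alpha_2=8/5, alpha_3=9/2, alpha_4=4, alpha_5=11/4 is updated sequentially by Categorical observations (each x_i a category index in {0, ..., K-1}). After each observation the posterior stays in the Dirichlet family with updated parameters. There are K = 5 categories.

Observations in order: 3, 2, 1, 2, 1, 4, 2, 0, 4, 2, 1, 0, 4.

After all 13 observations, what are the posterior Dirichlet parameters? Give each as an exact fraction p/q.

obs 1: x=3 → posterior Dirichlet(5, 8/5, 9/2, 5, 11/4)
obs 2: x=2 → posterior Dirichlet(5, 8/5, 11/2, 5, 11/4)
obs 3: x=1 → posterior Dirichlet(5, 13/5, 11/2, 5, 11/4)
obs 4: x=2 → posterior Dirichlet(5, 13/5, 13/2, 5, 11/4)
obs 5: x=1 → posterior Dirichlet(5, 18/5, 13/2, 5, 11/4)
obs 6: x=4 → posterior Dirichlet(5, 18/5, 13/2, 5, 15/4)
obs 7: x=2 → posterior Dirichlet(5, 18/5, 15/2, 5, 15/4)
obs 8: x=0 → posterior Dirichlet(6, 18/5, 15/2, 5, 15/4)
obs 9: x=4 → posterior Dirichlet(6, 18/5, 15/2, 5, 19/4)
obs 10: x=2 → posterior Dirichlet(6, 18/5, 17/2, 5, 19/4)
obs 11: x=1 → posterior Dirichlet(6, 23/5, 17/2, 5, 19/4)
obs 12: x=0 → posterior Dirichlet(7, 23/5, 17/2, 5, 19/4)
obs 13: x=4 → posterior Dirichlet(7, 23/5, 17/2, 5, 23/4)

alpha_1=7, alpha_2=23/5, alpha_3=17/2, alpha_4=5, alpha_5=23/4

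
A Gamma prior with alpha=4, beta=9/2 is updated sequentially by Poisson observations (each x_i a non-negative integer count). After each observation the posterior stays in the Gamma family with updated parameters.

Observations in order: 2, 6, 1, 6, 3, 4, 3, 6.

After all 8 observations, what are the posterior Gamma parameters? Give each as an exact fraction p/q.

alpha=35, beta=25/2

obs 1: x=2 → posterior Gamma(6, 11/2)
obs 2: x=6 → posterior Gamma(12, 13/2)
obs 3: x=1 → posterior Gamma(13, 15/2)
obs 4: x=6 → posterior Gamma(19, 17/2)
obs 5: x=3 → posterior Gamma(22, 19/2)
obs 6: x=4 → posterior Gamma(26, 21/2)
obs 7: x=3 → posterior Gamma(29, 23/2)
obs 8: x=6 → posterior Gamma(35, 25/2)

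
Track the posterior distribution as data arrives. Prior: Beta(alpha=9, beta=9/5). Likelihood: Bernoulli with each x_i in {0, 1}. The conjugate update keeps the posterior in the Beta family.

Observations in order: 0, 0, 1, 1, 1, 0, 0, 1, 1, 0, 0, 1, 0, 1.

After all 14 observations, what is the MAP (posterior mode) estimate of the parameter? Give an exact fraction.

25/38

obs 1: x=0 → posterior Beta(9, 14/5)
obs 2: x=0 → posterior Beta(9, 19/5)
obs 3: x=1 → posterior Beta(10, 19/5)
obs 4: x=1 → posterior Beta(11, 19/5)
obs 5: x=1 → posterior Beta(12, 19/5)
obs 6: x=0 → posterior Beta(12, 24/5)
obs 7: x=0 → posterior Beta(12, 29/5)
obs 8: x=1 → posterior Beta(13, 29/5)
obs 9: x=1 → posterior Beta(14, 29/5)
obs 10: x=0 → posterior Beta(14, 34/5)
obs 11: x=0 → posterior Beta(14, 39/5)
obs 12: x=1 → posterior Beta(15, 39/5)
obs 13: x=0 → posterior Beta(15, 44/5)
obs 14: x=1 → posterior Beta(16, 44/5)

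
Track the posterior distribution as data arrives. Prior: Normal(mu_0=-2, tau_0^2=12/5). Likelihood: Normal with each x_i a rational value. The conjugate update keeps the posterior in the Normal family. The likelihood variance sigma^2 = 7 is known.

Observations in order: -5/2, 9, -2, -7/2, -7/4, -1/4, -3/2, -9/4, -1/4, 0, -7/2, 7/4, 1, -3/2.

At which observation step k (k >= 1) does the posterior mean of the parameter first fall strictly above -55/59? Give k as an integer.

k = 2

obs 1: x=-5/2 → posterior Normal(-100/47, 84/47)
obs 2: x=9 → posterior Normal(8/59, 84/59)
obs 3: x=-2 → posterior Normal(-16/71, 84/71)
obs 4: x=-7/2 → posterior Normal(-58/83, 84/83)
obs 5: x=-7/4 → posterior Normal(-79/95, 84/95)
obs 6: x=-1/4 → posterior Normal(-82/107, 84/107)
obs 7: x=-3/2 → posterior Normal(-100/119, 12/17)
obs 8: x=-9/4 → posterior Normal(-127/131, 84/131)
obs 9: x=-1/4 → posterior Normal(-10/11, 84/143)
obs 10: x=0 → posterior Normal(-26/31, 84/155)
obs 11: x=-7/2 → posterior Normal(-172/167, 84/167)
obs 12: x=7/4 → posterior Normal(-151/179, 84/179)
obs 13: x=1 → posterior Normal(-139/191, 84/191)
obs 14: x=-3/2 → posterior Normal(-157/203, 12/29)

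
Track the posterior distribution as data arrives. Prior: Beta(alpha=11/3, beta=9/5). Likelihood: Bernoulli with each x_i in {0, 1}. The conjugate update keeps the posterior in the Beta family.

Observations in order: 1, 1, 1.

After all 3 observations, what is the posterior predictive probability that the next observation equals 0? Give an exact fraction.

27/127

obs 1: x=1 → posterior Beta(14/3, 9/5)
obs 2: x=1 → posterior Beta(17/3, 9/5)
obs 3: x=1 → posterior Beta(20/3, 9/5)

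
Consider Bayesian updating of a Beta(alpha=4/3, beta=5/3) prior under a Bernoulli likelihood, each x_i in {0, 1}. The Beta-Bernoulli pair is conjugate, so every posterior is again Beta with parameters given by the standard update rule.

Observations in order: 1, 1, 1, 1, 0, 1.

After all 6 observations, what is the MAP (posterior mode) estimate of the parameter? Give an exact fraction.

16/21

obs 1: x=1 → posterior Beta(7/3, 5/3)
obs 2: x=1 → posterior Beta(10/3, 5/3)
obs 3: x=1 → posterior Beta(13/3, 5/3)
obs 4: x=1 → posterior Beta(16/3, 5/3)
obs 5: x=0 → posterior Beta(16/3, 8/3)
obs 6: x=1 → posterior Beta(19/3, 8/3)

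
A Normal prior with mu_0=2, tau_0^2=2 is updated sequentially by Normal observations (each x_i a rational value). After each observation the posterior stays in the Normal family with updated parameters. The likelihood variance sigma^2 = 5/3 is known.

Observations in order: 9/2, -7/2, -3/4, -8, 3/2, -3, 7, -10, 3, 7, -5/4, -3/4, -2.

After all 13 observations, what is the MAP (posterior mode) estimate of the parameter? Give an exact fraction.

obs 1: x=9/2 → posterior Normal(37/11, 10/11)
obs 2: x=-7/2 → posterior Normal(16/17, 10/17)
obs 3: x=-3/4 → posterior Normal(1/2, 10/23)
obs 4: x=-8 → posterior Normal(-73/58, 10/29)
obs 5: x=3/2 → posterior Normal(-11/14, 2/7)
obs 6: x=-3 → posterior Normal(-91/82, 10/41)
obs 7: x=7 → posterior Normal(-7/94, 10/47)
obs 8: x=-10 → posterior Normal(-127/106, 10/53)
obs 9: x=3 → posterior Normal(-91/118, 10/59)
obs 10: x=7 → posterior Normal(-7/130, 2/13)
obs 11: x=-5/4 → posterior Normal(-11/71, 10/71)
obs 12: x=-3/4 → posterior Normal(-31/154, 10/77)
obs 13: x=-2 → posterior Normal(-55/166, 10/83)

-55/166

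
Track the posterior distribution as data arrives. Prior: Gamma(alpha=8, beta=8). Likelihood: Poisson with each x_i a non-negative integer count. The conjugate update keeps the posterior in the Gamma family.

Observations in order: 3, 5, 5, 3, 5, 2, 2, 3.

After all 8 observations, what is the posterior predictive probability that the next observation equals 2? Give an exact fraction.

obs 1: x=3 → posterior Gamma(11, 9)
obs 2: x=5 → posterior Gamma(16, 10)
obs 3: x=5 → posterior Gamma(21, 11)
obs 4: x=3 → posterior Gamma(24, 12)
obs 5: x=5 → posterior Gamma(29, 13)
obs 6: x=2 → posterior Gamma(31, 14)
obs 7: x=2 → posterior Gamma(33, 15)
obs 8: x=3 → posterior Gamma(36, 16)

14852296302221395012262788369583808762982957056/57155629504430816618802078994918975878812205409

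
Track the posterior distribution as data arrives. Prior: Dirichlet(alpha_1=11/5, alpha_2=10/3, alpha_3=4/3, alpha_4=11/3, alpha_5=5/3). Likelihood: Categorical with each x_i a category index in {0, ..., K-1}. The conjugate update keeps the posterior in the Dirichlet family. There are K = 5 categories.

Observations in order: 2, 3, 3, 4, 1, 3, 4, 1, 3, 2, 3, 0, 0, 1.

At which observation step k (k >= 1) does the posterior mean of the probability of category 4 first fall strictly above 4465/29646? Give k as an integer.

obs 1: x=2 → posterior Dirichlet(11/5, 10/3, 7/3, 11/3, 5/3)
obs 2: x=3 → posterior Dirichlet(11/5, 10/3, 7/3, 14/3, 5/3)
obs 3: x=3 → posterior Dirichlet(11/5, 10/3, 7/3, 17/3, 5/3)
obs 4: x=4 → posterior Dirichlet(11/5, 10/3, 7/3, 17/3, 8/3)
obs 5: x=1 → posterior Dirichlet(11/5, 13/3, 7/3, 17/3, 8/3)
obs 6: x=3 → posterior Dirichlet(11/5, 13/3, 7/3, 20/3, 8/3)
obs 7: x=4 → posterior Dirichlet(11/5, 13/3, 7/3, 20/3, 11/3)
obs 8: x=1 → posterior Dirichlet(11/5, 16/3, 7/3, 20/3, 11/3)
obs 9: x=3 → posterior Dirichlet(11/5, 16/3, 7/3, 23/3, 11/3)
obs 10: x=2 → posterior Dirichlet(11/5, 16/3, 10/3, 23/3, 11/3)
obs 11: x=3 → posterior Dirichlet(11/5, 16/3, 10/3, 26/3, 11/3)
obs 12: x=0 → posterior Dirichlet(16/5, 16/3, 10/3, 26/3, 11/3)
obs 13: x=0 → posterior Dirichlet(21/5, 16/3, 10/3, 26/3, 11/3)
obs 14: x=1 → posterior Dirichlet(21/5, 19/3, 10/3, 26/3, 11/3)

k = 4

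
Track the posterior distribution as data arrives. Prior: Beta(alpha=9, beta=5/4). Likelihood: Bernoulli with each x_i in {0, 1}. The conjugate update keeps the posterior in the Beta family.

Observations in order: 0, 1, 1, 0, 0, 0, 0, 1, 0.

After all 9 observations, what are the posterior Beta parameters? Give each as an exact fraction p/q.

alpha=12, beta=29/4

obs 1: x=0 → posterior Beta(9, 9/4)
obs 2: x=1 → posterior Beta(10, 9/4)
obs 3: x=1 → posterior Beta(11, 9/4)
obs 4: x=0 → posterior Beta(11, 13/4)
obs 5: x=0 → posterior Beta(11, 17/4)
obs 6: x=0 → posterior Beta(11, 21/4)
obs 7: x=0 → posterior Beta(11, 25/4)
obs 8: x=1 → posterior Beta(12, 25/4)
obs 9: x=0 → posterior Beta(12, 29/4)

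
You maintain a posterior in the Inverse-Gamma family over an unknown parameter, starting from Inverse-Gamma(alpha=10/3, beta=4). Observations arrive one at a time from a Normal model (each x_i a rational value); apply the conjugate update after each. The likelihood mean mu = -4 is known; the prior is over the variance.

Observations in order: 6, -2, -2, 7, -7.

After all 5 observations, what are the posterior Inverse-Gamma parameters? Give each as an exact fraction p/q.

alpha=35/6, beta=123

obs 1: x=6 → posterior Inverse-Gamma(23/6, 54)
obs 2: x=-2 → posterior Inverse-Gamma(13/3, 56)
obs 3: x=-2 → posterior Inverse-Gamma(29/6, 58)
obs 4: x=7 → posterior Inverse-Gamma(16/3, 237/2)
obs 5: x=-7 → posterior Inverse-Gamma(35/6, 123)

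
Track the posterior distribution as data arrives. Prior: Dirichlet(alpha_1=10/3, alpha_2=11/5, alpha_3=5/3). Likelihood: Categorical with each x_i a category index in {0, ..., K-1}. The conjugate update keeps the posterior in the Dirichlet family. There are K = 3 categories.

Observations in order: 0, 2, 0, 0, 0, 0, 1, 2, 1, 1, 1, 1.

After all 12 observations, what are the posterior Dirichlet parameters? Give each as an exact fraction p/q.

obs 1: x=0 → posterior Dirichlet(13/3, 11/5, 5/3)
obs 2: x=2 → posterior Dirichlet(13/3, 11/5, 8/3)
obs 3: x=0 → posterior Dirichlet(16/3, 11/5, 8/3)
obs 4: x=0 → posterior Dirichlet(19/3, 11/5, 8/3)
obs 5: x=0 → posterior Dirichlet(22/3, 11/5, 8/3)
obs 6: x=0 → posterior Dirichlet(25/3, 11/5, 8/3)
obs 7: x=1 → posterior Dirichlet(25/3, 16/5, 8/3)
obs 8: x=2 → posterior Dirichlet(25/3, 16/5, 11/3)
obs 9: x=1 → posterior Dirichlet(25/3, 21/5, 11/3)
obs 10: x=1 → posterior Dirichlet(25/3, 26/5, 11/3)
obs 11: x=1 → posterior Dirichlet(25/3, 31/5, 11/3)
obs 12: x=1 → posterior Dirichlet(25/3, 36/5, 11/3)

alpha_1=25/3, alpha_2=36/5, alpha_3=11/3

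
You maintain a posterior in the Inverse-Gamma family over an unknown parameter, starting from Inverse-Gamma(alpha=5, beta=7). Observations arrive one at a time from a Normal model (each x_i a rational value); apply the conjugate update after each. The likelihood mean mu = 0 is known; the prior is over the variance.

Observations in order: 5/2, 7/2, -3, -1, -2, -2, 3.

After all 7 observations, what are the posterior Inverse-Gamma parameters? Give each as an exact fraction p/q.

obs 1: x=5/2 → posterior Inverse-Gamma(11/2, 81/8)
obs 2: x=7/2 → posterior Inverse-Gamma(6, 65/4)
obs 3: x=-3 → posterior Inverse-Gamma(13/2, 83/4)
obs 4: x=-1 → posterior Inverse-Gamma(7, 85/4)
obs 5: x=-2 → posterior Inverse-Gamma(15/2, 93/4)
obs 6: x=-2 → posterior Inverse-Gamma(8, 101/4)
obs 7: x=3 → posterior Inverse-Gamma(17/2, 119/4)

alpha=17/2, beta=119/4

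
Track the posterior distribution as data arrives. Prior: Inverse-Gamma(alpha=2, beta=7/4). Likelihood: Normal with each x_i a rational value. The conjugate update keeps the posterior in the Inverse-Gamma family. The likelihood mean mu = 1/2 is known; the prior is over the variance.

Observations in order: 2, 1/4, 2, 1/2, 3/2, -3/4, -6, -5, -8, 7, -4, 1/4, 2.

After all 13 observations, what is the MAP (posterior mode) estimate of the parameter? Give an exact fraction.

obs 1: x=2 → posterior Inverse-Gamma(5/2, 23/8)
obs 2: x=1/4 → posterior Inverse-Gamma(3, 93/32)
obs 3: x=2 → posterior Inverse-Gamma(7/2, 129/32)
obs 4: x=1/2 → posterior Inverse-Gamma(4, 129/32)
obs 5: x=3/2 → posterior Inverse-Gamma(9/2, 145/32)
obs 6: x=-3/4 → posterior Inverse-Gamma(5, 85/16)
obs 7: x=-6 → posterior Inverse-Gamma(11/2, 423/16)
obs 8: x=-5 → posterior Inverse-Gamma(6, 665/16)
obs 9: x=-8 → posterior Inverse-Gamma(13/2, 1243/16)
obs 10: x=7 → posterior Inverse-Gamma(7, 1581/16)
obs 11: x=-4 → posterior Inverse-Gamma(15/2, 1743/16)
obs 12: x=1/4 → posterior Inverse-Gamma(8, 3487/32)
obs 13: x=2 → posterior Inverse-Gamma(17/2, 3523/32)

3523/304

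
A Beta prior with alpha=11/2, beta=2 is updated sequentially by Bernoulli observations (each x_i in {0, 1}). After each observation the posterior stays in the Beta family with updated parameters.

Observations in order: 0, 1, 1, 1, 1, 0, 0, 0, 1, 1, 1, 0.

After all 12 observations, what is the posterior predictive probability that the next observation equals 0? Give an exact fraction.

14/39

obs 1: x=0 → posterior Beta(11/2, 3)
obs 2: x=1 → posterior Beta(13/2, 3)
obs 3: x=1 → posterior Beta(15/2, 3)
obs 4: x=1 → posterior Beta(17/2, 3)
obs 5: x=1 → posterior Beta(19/2, 3)
obs 6: x=0 → posterior Beta(19/2, 4)
obs 7: x=0 → posterior Beta(19/2, 5)
obs 8: x=0 → posterior Beta(19/2, 6)
obs 9: x=1 → posterior Beta(21/2, 6)
obs 10: x=1 → posterior Beta(23/2, 6)
obs 11: x=1 → posterior Beta(25/2, 6)
obs 12: x=0 → posterior Beta(25/2, 7)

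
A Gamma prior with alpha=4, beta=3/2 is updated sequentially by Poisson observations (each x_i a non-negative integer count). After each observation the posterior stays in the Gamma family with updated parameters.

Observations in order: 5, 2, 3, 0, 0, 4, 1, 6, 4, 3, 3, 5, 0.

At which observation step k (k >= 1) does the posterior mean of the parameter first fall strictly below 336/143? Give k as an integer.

obs 1: x=5 → posterior Gamma(9, 5/2)
obs 2: x=2 → posterior Gamma(11, 7/2)
obs 3: x=3 → posterior Gamma(14, 9/2)
obs 4: x=0 → posterior Gamma(14, 11/2)
obs 5: x=0 → posterior Gamma(14, 13/2)
obs 6: x=4 → posterior Gamma(18, 15/2)
obs 7: x=1 → posterior Gamma(19, 17/2)
obs 8: x=6 → posterior Gamma(25, 19/2)
obs 9: x=4 → posterior Gamma(29, 21/2)
obs 10: x=3 → posterior Gamma(32, 23/2)
obs 11: x=3 → posterior Gamma(35, 25/2)
obs 12: x=5 → posterior Gamma(40, 27/2)
obs 13: x=0 → posterior Gamma(40, 29/2)

k = 5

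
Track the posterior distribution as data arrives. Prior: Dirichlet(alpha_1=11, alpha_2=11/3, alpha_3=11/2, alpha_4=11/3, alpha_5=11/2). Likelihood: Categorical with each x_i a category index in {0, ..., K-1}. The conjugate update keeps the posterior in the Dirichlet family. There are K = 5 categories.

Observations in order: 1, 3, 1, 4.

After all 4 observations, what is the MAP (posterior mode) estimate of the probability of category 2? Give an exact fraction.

obs 1: x=1 → posterior Dirichlet(11, 14/3, 11/2, 11/3, 11/2)
obs 2: x=3 → posterior Dirichlet(11, 14/3, 11/2, 14/3, 11/2)
obs 3: x=1 → posterior Dirichlet(11, 17/3, 11/2, 14/3, 11/2)
obs 4: x=4 → posterior Dirichlet(11, 17/3, 11/2, 14/3, 13/2)

27/170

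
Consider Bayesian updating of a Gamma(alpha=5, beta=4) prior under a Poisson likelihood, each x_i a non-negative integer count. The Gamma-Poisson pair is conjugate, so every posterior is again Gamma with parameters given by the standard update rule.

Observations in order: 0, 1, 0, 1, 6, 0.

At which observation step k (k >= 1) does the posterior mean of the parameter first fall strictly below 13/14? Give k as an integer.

k = 3

obs 1: x=0 → posterior Gamma(5, 5)
obs 2: x=1 → posterior Gamma(6, 6)
obs 3: x=0 → posterior Gamma(6, 7)
obs 4: x=1 → posterior Gamma(7, 8)
obs 5: x=6 → posterior Gamma(13, 9)
obs 6: x=0 → posterior Gamma(13, 10)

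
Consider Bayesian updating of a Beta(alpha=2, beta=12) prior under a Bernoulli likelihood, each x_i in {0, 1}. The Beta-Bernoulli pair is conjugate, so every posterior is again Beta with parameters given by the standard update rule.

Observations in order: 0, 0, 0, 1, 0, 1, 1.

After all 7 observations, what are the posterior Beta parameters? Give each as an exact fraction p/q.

obs 1: x=0 → posterior Beta(2, 13)
obs 2: x=0 → posterior Beta(2, 14)
obs 3: x=0 → posterior Beta(2, 15)
obs 4: x=1 → posterior Beta(3, 15)
obs 5: x=0 → posterior Beta(3, 16)
obs 6: x=1 → posterior Beta(4, 16)
obs 7: x=1 → posterior Beta(5, 16)

alpha=5, beta=16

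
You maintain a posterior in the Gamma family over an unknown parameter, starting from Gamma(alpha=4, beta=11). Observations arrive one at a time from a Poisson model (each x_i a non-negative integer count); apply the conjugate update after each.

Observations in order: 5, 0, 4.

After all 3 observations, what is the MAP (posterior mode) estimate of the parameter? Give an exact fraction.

6/7

obs 1: x=5 → posterior Gamma(9, 12)
obs 2: x=0 → posterior Gamma(9, 13)
obs 3: x=4 → posterior Gamma(13, 14)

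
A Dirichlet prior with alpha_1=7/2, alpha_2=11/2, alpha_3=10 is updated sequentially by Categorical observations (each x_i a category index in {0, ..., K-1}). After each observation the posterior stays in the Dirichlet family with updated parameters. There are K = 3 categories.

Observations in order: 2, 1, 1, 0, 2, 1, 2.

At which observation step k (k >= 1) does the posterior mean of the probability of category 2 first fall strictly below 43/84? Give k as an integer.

k = 3

obs 1: x=2 → posterior Dirichlet(7/2, 11/2, 11)
obs 2: x=1 → posterior Dirichlet(7/2, 13/2, 11)
obs 3: x=1 → posterior Dirichlet(7/2, 15/2, 11)
obs 4: x=0 → posterior Dirichlet(9/2, 15/2, 11)
obs 5: x=2 → posterior Dirichlet(9/2, 15/2, 12)
obs 6: x=1 → posterior Dirichlet(9/2, 17/2, 12)
obs 7: x=2 → posterior Dirichlet(9/2, 17/2, 13)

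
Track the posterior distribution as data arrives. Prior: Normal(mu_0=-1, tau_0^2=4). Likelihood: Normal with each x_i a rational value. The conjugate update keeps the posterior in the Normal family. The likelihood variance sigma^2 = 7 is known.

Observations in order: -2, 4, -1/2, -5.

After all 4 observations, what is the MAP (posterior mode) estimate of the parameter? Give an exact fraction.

obs 1: x=-2 → posterior Normal(-15/11, 28/11)
obs 2: x=4 → posterior Normal(1/15, 28/15)
obs 3: x=-1/2 → posterior Normal(-1/19, 28/19)
obs 4: x=-5 → posterior Normal(-21/23, 28/23)

-21/23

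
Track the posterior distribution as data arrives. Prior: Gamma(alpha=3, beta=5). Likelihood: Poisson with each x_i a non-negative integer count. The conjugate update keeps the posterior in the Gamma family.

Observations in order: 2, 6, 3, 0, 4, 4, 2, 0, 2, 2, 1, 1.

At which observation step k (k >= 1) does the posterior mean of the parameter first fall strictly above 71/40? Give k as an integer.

k = 5

obs 1: x=2 → posterior Gamma(5, 6)
obs 2: x=6 → posterior Gamma(11, 7)
obs 3: x=3 → posterior Gamma(14, 8)
obs 4: x=0 → posterior Gamma(14, 9)
obs 5: x=4 → posterior Gamma(18, 10)
obs 6: x=4 → posterior Gamma(22, 11)
obs 7: x=2 → posterior Gamma(24, 12)
obs 8: x=0 → posterior Gamma(24, 13)
obs 9: x=2 → posterior Gamma(26, 14)
obs 10: x=2 → posterior Gamma(28, 15)
obs 11: x=1 → posterior Gamma(29, 16)
obs 12: x=1 → posterior Gamma(30, 17)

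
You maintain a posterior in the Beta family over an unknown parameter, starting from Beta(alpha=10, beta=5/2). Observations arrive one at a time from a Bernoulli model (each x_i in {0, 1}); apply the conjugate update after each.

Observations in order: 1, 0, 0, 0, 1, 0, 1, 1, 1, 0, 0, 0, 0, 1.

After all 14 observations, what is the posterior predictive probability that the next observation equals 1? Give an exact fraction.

obs 1: x=1 → posterior Beta(11, 5/2)
obs 2: x=0 → posterior Beta(11, 7/2)
obs 3: x=0 → posterior Beta(11, 9/2)
obs 4: x=0 → posterior Beta(11, 11/2)
obs 5: x=1 → posterior Beta(12, 11/2)
obs 6: x=0 → posterior Beta(12, 13/2)
obs 7: x=1 → posterior Beta(13, 13/2)
obs 8: x=1 → posterior Beta(14, 13/2)
obs 9: x=1 → posterior Beta(15, 13/2)
obs 10: x=0 → posterior Beta(15, 15/2)
obs 11: x=0 → posterior Beta(15, 17/2)
obs 12: x=0 → posterior Beta(15, 19/2)
obs 13: x=0 → posterior Beta(15, 21/2)
obs 14: x=1 → posterior Beta(16, 21/2)

32/53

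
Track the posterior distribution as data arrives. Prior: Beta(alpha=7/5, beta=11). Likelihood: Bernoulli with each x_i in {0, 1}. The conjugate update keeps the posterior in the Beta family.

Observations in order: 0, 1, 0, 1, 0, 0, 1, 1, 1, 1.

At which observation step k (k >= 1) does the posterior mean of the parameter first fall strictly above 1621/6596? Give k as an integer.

k = 8

obs 1: x=0 → posterior Beta(7/5, 12)
obs 2: x=1 → posterior Beta(12/5, 12)
obs 3: x=0 → posterior Beta(12/5, 13)
obs 4: x=1 → posterior Beta(17/5, 13)
obs 5: x=0 → posterior Beta(17/5, 14)
obs 6: x=0 → posterior Beta(17/5, 15)
obs 7: x=1 → posterior Beta(22/5, 15)
obs 8: x=1 → posterior Beta(27/5, 15)
obs 9: x=1 → posterior Beta(32/5, 15)
obs 10: x=1 → posterior Beta(37/5, 15)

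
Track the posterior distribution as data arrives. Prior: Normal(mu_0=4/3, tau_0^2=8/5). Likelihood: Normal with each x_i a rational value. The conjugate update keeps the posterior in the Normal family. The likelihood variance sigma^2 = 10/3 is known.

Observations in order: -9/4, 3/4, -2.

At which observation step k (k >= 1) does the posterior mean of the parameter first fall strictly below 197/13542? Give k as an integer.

obs 1: x=-9/4 → posterior Normal(19/111, 40/37)
obs 2: x=3/4 → posterior Normal(46/147, 40/49)
obs 3: x=-2 → posterior Normal(-26/183, 40/61)

k = 3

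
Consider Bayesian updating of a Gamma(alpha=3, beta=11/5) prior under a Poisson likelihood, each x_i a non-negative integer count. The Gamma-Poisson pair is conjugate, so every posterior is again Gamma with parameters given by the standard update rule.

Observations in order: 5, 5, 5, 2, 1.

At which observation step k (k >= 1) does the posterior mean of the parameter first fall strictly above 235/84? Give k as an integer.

obs 1: x=5 → posterior Gamma(8, 16/5)
obs 2: x=5 → posterior Gamma(13, 21/5)
obs 3: x=5 → posterior Gamma(18, 26/5)
obs 4: x=2 → posterior Gamma(20, 31/5)
obs 5: x=1 → posterior Gamma(21, 36/5)

k = 2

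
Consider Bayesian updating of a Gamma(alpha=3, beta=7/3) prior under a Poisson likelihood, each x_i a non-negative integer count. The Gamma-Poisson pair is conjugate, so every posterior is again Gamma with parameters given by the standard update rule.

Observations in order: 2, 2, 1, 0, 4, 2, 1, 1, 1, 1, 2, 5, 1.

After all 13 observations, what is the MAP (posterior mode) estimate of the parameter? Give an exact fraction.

75/46

obs 1: x=2 → posterior Gamma(5, 10/3)
obs 2: x=2 → posterior Gamma(7, 13/3)
obs 3: x=1 → posterior Gamma(8, 16/3)
obs 4: x=0 → posterior Gamma(8, 19/3)
obs 5: x=4 → posterior Gamma(12, 22/3)
obs 6: x=2 → posterior Gamma(14, 25/3)
obs 7: x=1 → posterior Gamma(15, 28/3)
obs 8: x=1 → posterior Gamma(16, 31/3)
obs 9: x=1 → posterior Gamma(17, 34/3)
obs 10: x=1 → posterior Gamma(18, 37/3)
obs 11: x=2 → posterior Gamma(20, 40/3)
obs 12: x=5 → posterior Gamma(25, 43/3)
obs 13: x=1 → posterior Gamma(26, 46/3)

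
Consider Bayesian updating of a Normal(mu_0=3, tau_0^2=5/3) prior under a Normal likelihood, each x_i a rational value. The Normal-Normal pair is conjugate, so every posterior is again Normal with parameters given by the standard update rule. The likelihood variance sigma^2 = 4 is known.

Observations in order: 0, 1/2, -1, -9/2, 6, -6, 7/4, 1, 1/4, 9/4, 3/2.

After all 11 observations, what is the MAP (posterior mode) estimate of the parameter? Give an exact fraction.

obs 1: x=0 → posterior Normal(36/17, 20/17)
obs 2: x=1/2 → posterior Normal(7/4, 10/11)
obs 3: x=-1 → posterior Normal(67/54, 20/27)
obs 4: x=-9/2 → posterior Normal(11/32, 5/8)
obs 5: x=6 → posterior Normal(41/37, 20/37)
obs 6: x=-6 → posterior Normal(11/42, 10/21)
obs 7: x=7/4 → posterior Normal(79/188, 20/47)
obs 8: x=1 → posterior Normal(99/208, 5/13)
obs 9: x=1/4 → posterior Normal(26/57, 20/57)
obs 10: x=9/4 → posterior Normal(149/248, 10/31)
obs 11: x=3/2 → posterior Normal(179/268, 20/67)

179/268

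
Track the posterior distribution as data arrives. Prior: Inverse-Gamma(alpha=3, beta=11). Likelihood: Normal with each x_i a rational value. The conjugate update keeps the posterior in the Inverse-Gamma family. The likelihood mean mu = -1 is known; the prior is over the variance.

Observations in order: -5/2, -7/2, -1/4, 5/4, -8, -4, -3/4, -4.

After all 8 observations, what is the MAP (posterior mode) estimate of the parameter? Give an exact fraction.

1651/256

obs 1: x=-5/2 → posterior Inverse-Gamma(7/2, 97/8)
obs 2: x=-7/2 → posterior Inverse-Gamma(4, 61/4)
obs 3: x=-1/4 → posterior Inverse-Gamma(9/2, 497/32)
obs 4: x=5/4 → posterior Inverse-Gamma(5, 289/16)
obs 5: x=-8 → posterior Inverse-Gamma(11/2, 681/16)
obs 6: x=-4 → posterior Inverse-Gamma(6, 753/16)
obs 7: x=-3/4 → posterior Inverse-Gamma(13/2, 1507/32)
obs 8: x=-4 → posterior Inverse-Gamma(7, 1651/32)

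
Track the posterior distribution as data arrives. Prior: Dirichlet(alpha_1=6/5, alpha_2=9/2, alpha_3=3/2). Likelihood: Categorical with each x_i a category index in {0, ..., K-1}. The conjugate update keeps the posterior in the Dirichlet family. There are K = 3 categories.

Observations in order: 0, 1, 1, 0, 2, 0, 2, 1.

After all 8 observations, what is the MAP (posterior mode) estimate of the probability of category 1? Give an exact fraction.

obs 1: x=0 → posterior Dirichlet(11/5, 9/2, 3/2)
obs 2: x=1 → posterior Dirichlet(11/5, 11/2, 3/2)
obs 3: x=1 → posterior Dirichlet(11/5, 13/2, 3/2)
obs 4: x=0 → posterior Dirichlet(16/5, 13/2, 3/2)
obs 5: x=2 → posterior Dirichlet(16/5, 13/2, 5/2)
obs 6: x=0 → posterior Dirichlet(21/5, 13/2, 5/2)
obs 7: x=2 → posterior Dirichlet(21/5, 13/2, 7/2)
obs 8: x=1 → posterior Dirichlet(21/5, 15/2, 7/2)

65/122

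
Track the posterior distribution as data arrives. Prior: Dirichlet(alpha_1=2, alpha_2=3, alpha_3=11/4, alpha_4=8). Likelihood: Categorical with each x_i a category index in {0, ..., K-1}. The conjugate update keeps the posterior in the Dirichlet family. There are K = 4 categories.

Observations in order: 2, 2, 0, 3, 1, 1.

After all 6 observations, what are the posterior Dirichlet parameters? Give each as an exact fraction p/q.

obs 1: x=2 → posterior Dirichlet(2, 3, 15/4, 8)
obs 2: x=2 → posterior Dirichlet(2, 3, 19/4, 8)
obs 3: x=0 → posterior Dirichlet(3, 3, 19/4, 8)
obs 4: x=3 → posterior Dirichlet(3, 3, 19/4, 9)
obs 5: x=1 → posterior Dirichlet(3, 4, 19/4, 9)
obs 6: x=1 → posterior Dirichlet(3, 5, 19/4, 9)

alpha_1=3, alpha_2=5, alpha_3=19/4, alpha_4=9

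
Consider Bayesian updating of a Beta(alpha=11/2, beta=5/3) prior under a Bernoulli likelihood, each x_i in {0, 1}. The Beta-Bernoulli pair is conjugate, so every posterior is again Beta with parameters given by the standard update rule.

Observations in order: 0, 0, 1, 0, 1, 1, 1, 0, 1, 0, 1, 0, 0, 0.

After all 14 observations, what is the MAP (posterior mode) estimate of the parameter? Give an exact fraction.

obs 1: x=0 → posterior Beta(11/2, 8/3)
obs 2: x=0 → posterior Beta(11/2, 11/3)
obs 3: x=1 → posterior Beta(13/2, 11/3)
obs 4: x=0 → posterior Beta(13/2, 14/3)
obs 5: x=1 → posterior Beta(15/2, 14/3)
obs 6: x=1 → posterior Beta(17/2, 14/3)
obs 7: x=1 → posterior Beta(19/2, 14/3)
obs 8: x=0 → posterior Beta(19/2, 17/3)
obs 9: x=1 → posterior Beta(21/2, 17/3)
obs 10: x=0 → posterior Beta(21/2, 20/3)
obs 11: x=1 → posterior Beta(23/2, 20/3)
obs 12: x=0 → posterior Beta(23/2, 23/3)
obs 13: x=0 → posterior Beta(23/2, 26/3)
obs 14: x=0 → posterior Beta(23/2, 29/3)

63/115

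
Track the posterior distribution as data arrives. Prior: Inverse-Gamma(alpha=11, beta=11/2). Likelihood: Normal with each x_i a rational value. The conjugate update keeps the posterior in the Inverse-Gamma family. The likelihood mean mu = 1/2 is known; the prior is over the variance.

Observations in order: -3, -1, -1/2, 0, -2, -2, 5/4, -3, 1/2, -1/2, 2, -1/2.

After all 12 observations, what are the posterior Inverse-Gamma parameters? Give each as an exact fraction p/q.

obs 1: x=-3 → posterior Inverse-Gamma(23/2, 93/8)
obs 2: x=-1 → posterior Inverse-Gamma(12, 51/4)
obs 3: x=-1/2 → posterior Inverse-Gamma(25/2, 53/4)
obs 4: x=0 → posterior Inverse-Gamma(13, 107/8)
obs 5: x=-2 → posterior Inverse-Gamma(27/2, 33/2)
obs 6: x=-2 → posterior Inverse-Gamma(14, 157/8)
obs 7: x=5/4 → posterior Inverse-Gamma(29/2, 637/32)
obs 8: x=-3 → posterior Inverse-Gamma(15, 833/32)
obs 9: x=1/2 → posterior Inverse-Gamma(31/2, 833/32)
obs 10: x=-1/2 → posterior Inverse-Gamma(16, 849/32)
obs 11: x=2 → posterior Inverse-Gamma(33/2, 885/32)
obs 12: x=-1/2 → posterior Inverse-Gamma(17, 901/32)

alpha=17, beta=901/32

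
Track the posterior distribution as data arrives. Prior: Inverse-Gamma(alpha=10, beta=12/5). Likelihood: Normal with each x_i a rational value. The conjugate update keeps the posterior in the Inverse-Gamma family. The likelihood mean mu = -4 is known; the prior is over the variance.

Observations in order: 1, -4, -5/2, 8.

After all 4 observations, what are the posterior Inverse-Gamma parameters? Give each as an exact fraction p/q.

alpha=12, beta=3521/40

obs 1: x=1 → posterior Inverse-Gamma(21/2, 149/10)
obs 2: x=-4 → posterior Inverse-Gamma(11, 149/10)
obs 3: x=-5/2 → posterior Inverse-Gamma(23/2, 641/40)
obs 4: x=8 → posterior Inverse-Gamma(12, 3521/40)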